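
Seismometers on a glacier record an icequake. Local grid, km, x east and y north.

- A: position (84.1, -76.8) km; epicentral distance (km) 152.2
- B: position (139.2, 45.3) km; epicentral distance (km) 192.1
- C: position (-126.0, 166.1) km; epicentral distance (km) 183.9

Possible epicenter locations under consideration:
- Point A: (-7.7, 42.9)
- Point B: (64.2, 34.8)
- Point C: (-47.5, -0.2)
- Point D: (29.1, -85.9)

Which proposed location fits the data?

Point C

For each candidate, compare |candidate − station| to the reported distance:
Point A: residuals A 1.4, B 45.2, C 13.1 → max 45.2 km
Point B: residuals A 38.8, B 116.4, C 47.2 → max 116.4 km
Point C: residuals A 0.1, B 0.1, C 0.0 → max 0.1 km
Point D: residuals A 96.5, B 20.8, C 112.0 → max 112.0 km
Only Point C has all residuals ≈ 0.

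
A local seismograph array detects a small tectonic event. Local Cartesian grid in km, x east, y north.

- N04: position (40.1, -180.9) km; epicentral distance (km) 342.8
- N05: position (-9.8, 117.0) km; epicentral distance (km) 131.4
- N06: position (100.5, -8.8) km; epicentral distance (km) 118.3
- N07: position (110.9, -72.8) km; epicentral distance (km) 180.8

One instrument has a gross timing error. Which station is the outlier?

N04

Solve using three stations at a time. Using N05, N06, N07 (subtract circle equations pairwise → linear system) gives (x, y) ≈ (121.4, 107.8).
Distances from that point to each station vs reported:
  N04: calculated 299.9 vs reported 342.8 → residual 42.9 km
  N05: calculated 131.5 vs reported 131.4 → residual 0.1 km
  N06: calculated 118.5 vs reported 118.3 → residual 0.2 km
  N07: calculated 180.9 vs reported 180.8 → residual 0.1 km
N05, N06, N07 are mutually consistent (residuals ≈ 0); N04 is off by 42.9 km.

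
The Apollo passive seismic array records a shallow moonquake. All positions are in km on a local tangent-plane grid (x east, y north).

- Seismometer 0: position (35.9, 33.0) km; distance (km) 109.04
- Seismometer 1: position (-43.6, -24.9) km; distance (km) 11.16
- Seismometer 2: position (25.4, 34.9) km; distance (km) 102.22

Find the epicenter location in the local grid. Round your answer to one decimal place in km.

Circle about each station: (x − 35.9)² + (y − 33.0)² = 109.04²; (x + 43.6)² + (y + 24.9)² = 11.16²; (x − 25.4)² + (y − 34.9)² = 102.22².
Subtracting the Seismometer 0 equation from the Seismometer 1 and Seismometer 2 equations removes the quadratic terms:
-159.0 x − 115.8 y = 11908.34
-21.0 x + 3.8 y = 926.15
Solving the 2×2 system: x ≈ -50.2, y ≈ -33.9 km.

x ≈ -50.2 km, y ≈ -33.9 km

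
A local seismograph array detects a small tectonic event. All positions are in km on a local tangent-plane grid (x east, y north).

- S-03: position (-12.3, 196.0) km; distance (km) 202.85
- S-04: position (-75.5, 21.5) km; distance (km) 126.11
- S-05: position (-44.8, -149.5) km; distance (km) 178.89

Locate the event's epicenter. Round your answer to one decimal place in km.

49.2 km east, 2.7 km north

Circle about each station: (x + 12.3)² + (y − 196.0)² = 202.85²; (x + 75.5)² + (y − 21.5)² = 126.11²; (x + 44.8)² + (y + 149.5)² = 178.89².
Subtracting the S-03 equation from the S-04 and S-05 equations removes the quadratic terms:
-126.4 x − 349.0 y = -7160.40
-65.0 x − 691.0 y = -5063.51
Solving the 2×2 system: x ≈ 49.2, y ≈ 2.7 km.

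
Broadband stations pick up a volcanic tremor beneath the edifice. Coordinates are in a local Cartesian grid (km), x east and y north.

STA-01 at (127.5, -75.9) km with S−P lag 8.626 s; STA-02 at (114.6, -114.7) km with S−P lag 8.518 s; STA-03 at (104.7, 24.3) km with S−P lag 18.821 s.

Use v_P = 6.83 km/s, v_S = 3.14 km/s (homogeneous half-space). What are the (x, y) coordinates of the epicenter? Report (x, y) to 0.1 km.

(77.7, -81.7)

Distance from S−P lag: d = Δt · v_P v_S / (v_P − v_S) = Δt · (6.83·3.14)/(6.83−3.14) ≈ 5.8120·Δt.
So d_STA-01 = 50.13, d_STA-02 = 49.51, d_STA-03 = 109.39 km.
Circle about each station: (x − 127.5)² + (y + 75.9)² = 50.13²; (x − 114.6)² + (y + 114.7)² = 49.51²; (x − 104.7)² + (y − 24.3)² = 109.39².
Subtracting the STA-01 equation from the STA-02 and STA-03 equations removes the quadratic terms:
-25.8 x − 77.6 y = 4333.97
-45.6 x + 200.4 y = -19917.64
Solving the 2×2 system: x ≈ 77.7, y ≈ -81.7 km.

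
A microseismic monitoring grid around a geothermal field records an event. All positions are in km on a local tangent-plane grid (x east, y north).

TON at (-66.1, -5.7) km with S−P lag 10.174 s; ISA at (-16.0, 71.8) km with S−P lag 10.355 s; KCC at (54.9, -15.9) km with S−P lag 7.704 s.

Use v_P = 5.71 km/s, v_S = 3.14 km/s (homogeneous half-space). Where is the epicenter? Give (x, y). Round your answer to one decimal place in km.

(4.4, 2.5)

Distance from S−P lag: d = Δt · v_P v_S / (v_P − v_S) = Δt · (5.71·3.14)/(5.71−3.14) ≈ 6.9764·Δt.
So d_TON = 70.98, d_ISA = 72.24, d_KCC = 53.75 km.
Circle about each station: (x + 66.1)² + (y + 5.7)² = 70.98²; (x + 16.0)² + (y − 71.8)² = 72.24²; (x − 54.9)² + (y + 15.9)² = 53.75².
Subtracting the TON equation from the ISA and KCC equations removes the quadratic terms:
100.2 x + 155.0 y = 829.08
242.0 x − 20.4 y = 1014.22
Solving the 2×2 system: x ≈ 4.4, y ≈ 2.5 km.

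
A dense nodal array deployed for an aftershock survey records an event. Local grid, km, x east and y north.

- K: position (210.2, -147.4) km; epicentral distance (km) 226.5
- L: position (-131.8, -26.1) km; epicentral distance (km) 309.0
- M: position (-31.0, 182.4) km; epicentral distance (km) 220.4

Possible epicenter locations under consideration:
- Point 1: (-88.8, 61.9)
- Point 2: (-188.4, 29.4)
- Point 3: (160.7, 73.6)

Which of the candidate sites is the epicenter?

For each candidate, compare |candidate − station| to the reported distance:
Point 1: residuals K 138.5, L 211.1, M 86.8 → max 211.1 km
Point 2: residuals K 209.6, L 229.7, M 0.9 → max 229.7 km
Point 3: residuals K 0.0, L 0.0, M 0.0 → max 0.0 km
Only Point 3 has all residuals ≈ 0.

Point 3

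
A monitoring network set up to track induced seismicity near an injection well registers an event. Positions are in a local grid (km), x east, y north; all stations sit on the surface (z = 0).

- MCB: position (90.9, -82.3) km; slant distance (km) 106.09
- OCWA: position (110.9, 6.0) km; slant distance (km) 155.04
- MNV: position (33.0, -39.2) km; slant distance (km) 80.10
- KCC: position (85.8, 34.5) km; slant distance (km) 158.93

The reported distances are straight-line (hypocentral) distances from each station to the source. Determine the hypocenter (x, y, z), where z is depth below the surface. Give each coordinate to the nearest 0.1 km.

x ≈ 0.1 km, y ≈ -87.7 km, depth ≈ 54.6 km

Each station gives a sphere (x−x_i)² + (y−y_i)² + z² = d_i² (stations at z=0).
Subtracting the MCB sphere from OCWA and MNV: z² cancels, leaving linear equations in x and y:
40.0 x + 176.6 y = -15483.60
-115.8 x + 86.2 y = -7571.38
Solving: x ≈ 0.101, y ≈ -87.699 km (keep extra digits for the depth step; rounded: 0.1, -87.7).
Then from the MCB sphere: z² = 106.09² − (x − 90.9)² − (y + 82.3)² with x = 0.101, y = -87.699, so z ≈ 54.603 ≈ 54.6 km.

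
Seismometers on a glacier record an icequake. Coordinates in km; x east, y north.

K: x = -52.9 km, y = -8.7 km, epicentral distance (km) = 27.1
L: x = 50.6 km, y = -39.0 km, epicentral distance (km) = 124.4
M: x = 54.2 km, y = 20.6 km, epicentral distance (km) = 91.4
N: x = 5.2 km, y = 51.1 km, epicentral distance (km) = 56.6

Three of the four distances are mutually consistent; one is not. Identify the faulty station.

L

Solve using three stations at a time. Using K, M, N (subtract circle equations pairwise → linear system) gives (x, y) ≈ (-36.9, 13.3).
Distances from that point to each station vs reported:
  K: calculated 27.2 vs reported 27.1 → residual 0.1 km
  L: calculated 101.9 vs reported 124.4 → residual 22.5 km
  M: calculated 91.4 vs reported 91.4 → residual 0.0 km
  N: calculated 56.6 vs reported 56.6 → residual 0.0 km
K, M, N are mutually consistent (residuals ≈ 0); L is off by 22.5 km.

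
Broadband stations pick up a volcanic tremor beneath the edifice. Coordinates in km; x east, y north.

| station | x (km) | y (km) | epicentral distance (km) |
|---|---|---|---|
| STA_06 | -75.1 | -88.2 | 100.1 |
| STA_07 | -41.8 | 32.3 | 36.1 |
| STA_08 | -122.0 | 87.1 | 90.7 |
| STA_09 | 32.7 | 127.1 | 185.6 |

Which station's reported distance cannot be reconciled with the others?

STA_09

Solve using three stations at a time. Using STA_06, STA_07, STA_08 (subtract circle equations pairwise → linear system) gives (x, y) ≈ (-71.5, 11.8).
Distances from that point to each station vs reported:
  STA_06: calculated 100.1 vs reported 100.1 → residual 0.0 km
  STA_07: calculated 36.0 vs reported 36.1 → residual 0.1 km
  STA_08: calculated 90.7 vs reported 90.7 → residual 0.0 km
  STA_09: calculated 155.4 vs reported 185.6 → residual 30.2 km
STA_06, STA_07, STA_08 are mutually consistent (residuals ≈ 0); STA_09 is off by 30.2 km.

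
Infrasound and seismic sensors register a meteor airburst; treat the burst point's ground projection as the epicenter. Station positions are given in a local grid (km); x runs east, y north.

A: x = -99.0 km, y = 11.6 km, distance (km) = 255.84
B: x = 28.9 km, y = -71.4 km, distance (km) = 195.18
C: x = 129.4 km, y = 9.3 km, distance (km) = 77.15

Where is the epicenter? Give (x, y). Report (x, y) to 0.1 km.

x ≈ 146.2 km, y ≈ 84.6 km

Circle about each station: (x + 99.0)² + (y − 11.6)² = 255.84²; (x − 28.9)² + (y + 71.4)² = 195.18²; (x − 129.4)² + (y − 9.3)² = 77.15².
Subtracting the A equation from the B and C equations removes the quadratic terms:
255.8 x − 166.0 y = 23356.48
456.8 x − 4.6 y = 66397.27
Solving the 2×2 system: x ≈ 146.2, y ≈ 84.6 km.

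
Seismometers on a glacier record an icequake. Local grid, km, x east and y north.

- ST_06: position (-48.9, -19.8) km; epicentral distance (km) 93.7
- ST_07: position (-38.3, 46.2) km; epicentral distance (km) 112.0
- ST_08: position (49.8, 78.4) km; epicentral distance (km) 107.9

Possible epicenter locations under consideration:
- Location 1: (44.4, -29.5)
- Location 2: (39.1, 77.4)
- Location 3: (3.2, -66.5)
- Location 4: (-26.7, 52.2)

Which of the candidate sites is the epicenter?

For each candidate, compare |candidate − station| to the reported distance:
Location 1: residuals ST_06 0.1, ST_07 0.1, ST_08 0.1 → max 0.1 km
Location 2: residuals ST_06 37.4, ST_07 28.5, ST_08 97.2 → max 97.2 km
Location 3: residuals ST_06 23.7, ST_07 8.1, ST_08 44.3 → max 44.3 km
Location 4: residuals ST_06 18.4, ST_07 98.9, ST_08 27.0 → max 98.9 km
Only Location 1 has all residuals ≈ 0.

Location 1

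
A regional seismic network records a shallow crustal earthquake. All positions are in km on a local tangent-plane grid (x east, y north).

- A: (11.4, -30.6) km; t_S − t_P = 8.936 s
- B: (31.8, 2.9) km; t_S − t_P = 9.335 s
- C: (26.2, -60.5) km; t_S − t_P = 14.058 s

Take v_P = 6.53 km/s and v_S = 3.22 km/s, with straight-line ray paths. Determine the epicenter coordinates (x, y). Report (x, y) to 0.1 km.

x ≈ -26.9 km, y ≈ 11.3 km

Distance from S−P lag: d = Δt · v_P v_S / (v_P − v_S) = Δt · (6.53·3.22)/(6.53−3.22) ≈ 6.3524·Δt.
So d_A = 56.77, d_B = 59.30, d_C = 89.30 km.
Circle about each station: (x − 11.4)² + (y + 30.6)² = 56.77²; (x − 31.8)² + (y − 2.9)² = 59.30²; (x − 26.2)² + (y + 60.5)² = 89.30².
Subtracting pairs of circle equations eliminates x²+y² and gives linear equations (the radical axes):
40.8 x + 67.0 y = -340.33
29.6 x − 59.8 y = -1471.29
Solving the 2×2 system: x ≈ -26.9, y ≈ 11.3 km.
Check against A (with the unrounded x, y): √((x − 11.4)²+(y + 30.6)²) = 56.75 ≈ 56.77 km. ✓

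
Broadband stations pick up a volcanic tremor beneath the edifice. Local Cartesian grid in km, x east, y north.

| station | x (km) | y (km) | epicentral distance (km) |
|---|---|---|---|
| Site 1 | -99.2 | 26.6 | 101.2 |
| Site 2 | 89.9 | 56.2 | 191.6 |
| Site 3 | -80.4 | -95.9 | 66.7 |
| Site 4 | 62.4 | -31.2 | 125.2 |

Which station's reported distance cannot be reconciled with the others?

Site 3

Solve using three stations at a time. Using Site 1, Site 2, Site 4 (subtract circle equations pairwise → linear system) gives (x, y) ≈ (-57.9, -65.7).
Distances from that point to each station vs reported:
  Site 1: calculated 101.1 vs reported 101.2 → residual 0.1 km
  Site 2: calculated 191.5 vs reported 191.6 → residual 0.1 km
  Site 3: calculated 37.7 vs reported 66.7 → residual 29.0 km
  Site 4: calculated 125.1 vs reported 125.2 → residual 0.1 km
Site 1, Site 2, Site 4 are mutually consistent (residuals ≈ 0); Site 3 is off by 29.0 km.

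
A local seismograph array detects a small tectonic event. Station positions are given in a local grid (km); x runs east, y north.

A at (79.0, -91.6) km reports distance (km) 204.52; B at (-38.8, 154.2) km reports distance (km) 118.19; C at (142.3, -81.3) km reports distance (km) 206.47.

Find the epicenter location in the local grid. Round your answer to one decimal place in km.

Circle about each station: (x − 79.0)² + (y + 91.6)² = 204.52²; (x + 38.8)² + (y − 154.2)² = 118.19²; (x − 142.3)² + (y + 81.3)² = 206.47².
Subtracting the A equation from the B and C equations removes the quadratic terms:
-235.6 x + 491.6 y = 38511.07
126.6 x + 20.6 y = 11425.99
Solving the 2×2 system: x ≈ 71.9, y ≈ 112.8 km.
Check against A (with the unrounded x, y): √((x − 79.0)²+(y + 91.6)²) = 204.52 ≈ 204.52 km. ✓

71.9 km east, 112.8 km north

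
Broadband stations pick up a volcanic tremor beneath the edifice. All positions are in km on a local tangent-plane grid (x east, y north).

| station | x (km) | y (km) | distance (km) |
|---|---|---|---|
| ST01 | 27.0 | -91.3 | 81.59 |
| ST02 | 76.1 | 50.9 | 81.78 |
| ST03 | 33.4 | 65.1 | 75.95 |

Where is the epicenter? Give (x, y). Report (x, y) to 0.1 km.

Circle about each station: (x − 27.0)² + (y + 91.3)² = 81.59²; (x − 76.1)² + (y − 50.9)² = 81.78²; (x − 33.4)² + (y − 65.1)² = 75.95².
Subtracting the ST01 equation from the ST02 and ST03 equations removes the quadratic terms:
98.2 x + 284.4 y = -713.71
12.8 x + 312.8 y = -2822.59
Solving the 2×2 system: x ≈ 21.4, y ≈ -9.9 km.
Check against ST01 (with the unrounded x, y): √((x − 27.0)²+(y + 91.3)²) = 81.59 ≈ 81.59 km. ✓

x ≈ 21.4 km, y ≈ -9.9 km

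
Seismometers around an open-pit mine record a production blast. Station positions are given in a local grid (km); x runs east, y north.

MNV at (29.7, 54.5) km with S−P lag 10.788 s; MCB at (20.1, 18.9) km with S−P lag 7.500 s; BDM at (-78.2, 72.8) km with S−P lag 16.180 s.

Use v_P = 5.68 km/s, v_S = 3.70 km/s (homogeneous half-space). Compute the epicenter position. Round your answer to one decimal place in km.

Distance from S−P lag: d = Δt · v_P v_S / (v_P − v_S) = Δt · (5.68·3.70)/(5.68−3.70) ≈ 10.6141·Δt.
So d_MNV = 114.51, d_MCB = 79.61, d_BDM = 171.74 km.
Circle about each station: (x − 29.7)² + (y − 54.5)² = 114.51²; (x − 20.1)² + (y − 18.9)² = 79.61²; (x + 78.2)² + (y − 72.8)² = 171.74².
Subtracting pairs of circle equations eliminates x²+y² and gives linear equations (the radical axes):
-19.2 x − 71.2 y = 3683.67
-215.8 x + 36.6 y = -8819.35
Solving the 2×2 system: x ≈ 30.7, y ≈ -60.0 km.

x ≈ 30.7 km, y ≈ -60.0 km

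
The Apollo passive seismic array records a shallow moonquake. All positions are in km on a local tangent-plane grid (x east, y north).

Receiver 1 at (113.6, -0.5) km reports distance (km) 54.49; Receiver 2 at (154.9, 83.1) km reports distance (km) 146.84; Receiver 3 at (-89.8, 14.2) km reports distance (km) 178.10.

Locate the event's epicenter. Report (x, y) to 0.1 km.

(79.0, -42.6)

Circle about each station: (x − 113.6)² + (y + 0.5)² = 54.49²; (x − 154.9)² + (y − 83.1)² = 146.84²; (x + 89.8)² + (y − 14.2)² = 178.10².
Subtracting pairs of circle equations eliminates x²+y² and gives linear equations (the radical axes):
82.6 x + 167.2 y = -598.42
-406.8 x + 29.4 y = -33389.98
Solving the 2×2 system: x ≈ 79.0, y ≈ -42.6 km.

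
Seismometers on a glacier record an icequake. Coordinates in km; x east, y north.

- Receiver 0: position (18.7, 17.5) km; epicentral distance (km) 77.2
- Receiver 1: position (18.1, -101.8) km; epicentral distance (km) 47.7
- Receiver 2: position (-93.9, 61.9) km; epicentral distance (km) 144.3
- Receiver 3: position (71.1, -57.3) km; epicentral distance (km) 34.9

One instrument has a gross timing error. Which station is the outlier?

Receiver 2

Solve using three stations at a time. Using Receiver 0, Receiver 1, Receiver 3 (subtract circle equations pairwise → linear system) gives (x, y) ≈ (36.2, -57.7).
Distances from that point to each station vs reported:
  Receiver 0: calculated 77.2 vs reported 77.2 → residual 0.0 km
  Receiver 1: calculated 47.7 vs reported 47.7 → residual 0.0 km
  Receiver 2: calculated 176.7 vs reported 144.3 → residual 32.4 km
  Receiver 3: calculated 34.9 vs reported 34.9 → residual 0.0 km
Receiver 0, Receiver 1, Receiver 3 are mutually consistent (residuals ≈ 0); Receiver 2 is off by 32.4 km.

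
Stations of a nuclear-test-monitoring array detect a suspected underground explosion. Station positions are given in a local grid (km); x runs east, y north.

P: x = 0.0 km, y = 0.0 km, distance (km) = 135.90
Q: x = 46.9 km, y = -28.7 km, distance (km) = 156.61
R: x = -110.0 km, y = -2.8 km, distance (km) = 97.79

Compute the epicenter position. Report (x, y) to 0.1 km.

-93.0 km east, -99.1 km north

Circle about each station: x² + y² = 135.90²; (x − 46.9)² + (y + 28.7)² = 156.61²; (x + 110.0)² + (y + 2.8)² = 97.79².
Subtracting pairs of circle equations eliminates x²+y² and gives linear equations (the radical axes):
93.8 x − 57.4 y = -3034.58
-220.0 x − 5.6 y = 21013.77
Solving the 2×2 system: x ≈ -93.0, y ≈ -99.1 km.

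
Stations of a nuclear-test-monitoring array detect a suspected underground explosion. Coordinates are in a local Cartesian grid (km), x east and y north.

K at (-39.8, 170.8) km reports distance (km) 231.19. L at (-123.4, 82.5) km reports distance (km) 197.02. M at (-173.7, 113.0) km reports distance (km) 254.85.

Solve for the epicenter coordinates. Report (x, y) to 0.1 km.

x ≈ 20.1 km, y ≈ -52.5 km

Circle about each station: (x + 39.8)² + (y − 170.8)² = 231.19²; (x + 123.4)² + (y − 82.5)² = 197.02²; (x + 173.7)² + (y − 113.0)² = 254.85².
Subtracting the K equation from the L and M equations removes the quadratic terms:
-167.2 x − 176.6 y = 5909.07
-267.8 x − 115.6 y = 684.30
Solving the 2×2 system: x ≈ 20.1, y ≈ -52.5 km.
Check against K (with the unrounded x, y): √((x + 39.8)²+(y − 170.8)²) = 231.19 ≈ 231.19 km. ✓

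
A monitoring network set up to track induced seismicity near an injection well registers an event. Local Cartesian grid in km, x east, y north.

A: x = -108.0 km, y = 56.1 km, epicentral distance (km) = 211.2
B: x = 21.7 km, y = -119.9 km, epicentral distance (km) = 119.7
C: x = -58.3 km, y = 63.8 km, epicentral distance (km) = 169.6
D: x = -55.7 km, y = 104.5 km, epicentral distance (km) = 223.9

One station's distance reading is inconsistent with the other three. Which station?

Solve using three stations at a time. Using A, B, C (subtract circle equations pairwise → linear system) gives (x, y) ≈ (88.7, -20.7).
Distances from that point to each station vs reported:
  A: calculated 211.2 vs reported 211.2 → residual 0.0 km
  B: calculated 119.7 vs reported 119.7 → residual 0.0 km
  C: calculated 169.6 vs reported 169.6 → residual 0.0 km
  D: calculated 191.2 vs reported 223.9 → residual 32.7 km
A, B, C are mutually consistent (residuals ≈ 0); D is off by 32.7 km.

D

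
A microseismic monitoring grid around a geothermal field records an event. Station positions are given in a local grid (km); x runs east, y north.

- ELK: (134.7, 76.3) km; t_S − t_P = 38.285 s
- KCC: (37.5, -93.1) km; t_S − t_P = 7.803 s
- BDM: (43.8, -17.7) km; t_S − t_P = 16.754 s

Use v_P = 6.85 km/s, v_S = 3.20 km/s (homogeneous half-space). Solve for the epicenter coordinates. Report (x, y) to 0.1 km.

Distance from S−P lag: d = Δt · v_P v_S / (v_P − v_S) = Δt · (6.85·3.20)/(6.85−3.20) ≈ 6.0055·Δt.
So d_ELK = 229.92, d_KCC = 46.86, d_BDM = 100.62 km.
Circle about each station: (x − 134.7)² + (y − 76.3)² = 229.92²; (x − 37.5)² + (y + 93.1)² = 46.86²; (x − 43.8)² + (y + 17.7)² = 100.62².
Subtracting the ELK equation from the KCC and BDM equations removes the quadratic terms:
-194.4 x − 338.8 y = 36775.43
-181.8 x − 188.0 y = 21004.77
Solving the 2×2 system: x ≈ -8.1, y ≈ -103.9 km.
Check against ELK (with the unrounded x, y): √((x − 134.7)²+(y − 76.3)²) = 229.92 ≈ 229.92 km. ✓

-8.1 km east, -103.9 km north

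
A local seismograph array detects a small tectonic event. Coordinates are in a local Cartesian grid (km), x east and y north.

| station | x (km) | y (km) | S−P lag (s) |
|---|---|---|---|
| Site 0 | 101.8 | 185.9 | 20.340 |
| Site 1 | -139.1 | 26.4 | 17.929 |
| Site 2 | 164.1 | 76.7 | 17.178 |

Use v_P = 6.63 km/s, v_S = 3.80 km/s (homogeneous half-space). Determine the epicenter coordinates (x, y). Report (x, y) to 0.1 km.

Distance from S−P lag: d = Δt · v_P v_S / (v_P − v_S) = Δt · (6.63·3.80)/(6.63−3.80) ≈ 8.9025·Δt.
So d_Site 0 = 181.08, d_Site 1 = 159.61, d_Site 2 = 152.93 km.
Circle about each station: (x − 101.8)² + (y − 185.9)² = 181.08²; (x + 139.1)² + (y − 26.4)² = 159.61²; (x − 164.1)² + (y − 76.7)² = 152.93².
Subtracting the Site 0 equation from the Site 1 and Site 2 equations removes the quadratic terms:
-481.8 x − 319.0 y = -17561.67
124.6 x − 218.4 y = -2707.97
Solving the 2×2 system: x ≈ 20.5, y ≈ 24.1 km.

x ≈ 20.5 km, y ≈ 24.1 km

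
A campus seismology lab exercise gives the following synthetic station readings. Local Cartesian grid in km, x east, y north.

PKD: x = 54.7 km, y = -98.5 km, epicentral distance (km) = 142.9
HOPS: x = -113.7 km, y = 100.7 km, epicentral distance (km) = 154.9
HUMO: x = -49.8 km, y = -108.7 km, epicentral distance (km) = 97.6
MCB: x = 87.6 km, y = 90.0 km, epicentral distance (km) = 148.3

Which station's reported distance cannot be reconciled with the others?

Solve using three stations at a time. Using HOPS, HUMO, MCB (subtract circle equations pairwise → linear system) gives (x, y) ≈ (-14.1, -17.9).
Distances from that point to each station vs reported:
  PKD: calculated 106.0 vs reported 142.9 → residual 36.9 km
  HOPS: calculated 154.9 vs reported 154.9 → residual 0.0 km
  HUMO: calculated 97.6 vs reported 97.6 → residual 0.0 km
  MCB: calculated 148.3 vs reported 148.3 → residual 0.0 km
HOPS, HUMO, MCB are mutually consistent (residuals ≈ 0); PKD is off by 36.9 km.

PKD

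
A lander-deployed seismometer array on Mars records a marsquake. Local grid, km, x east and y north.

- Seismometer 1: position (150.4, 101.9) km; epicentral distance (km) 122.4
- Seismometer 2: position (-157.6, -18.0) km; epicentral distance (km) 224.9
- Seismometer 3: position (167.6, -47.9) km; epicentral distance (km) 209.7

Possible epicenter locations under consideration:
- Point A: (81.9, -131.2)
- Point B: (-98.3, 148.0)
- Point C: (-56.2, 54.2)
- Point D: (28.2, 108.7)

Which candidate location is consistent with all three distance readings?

For each candidate, compare |candidate − station| to the reported distance:
Point A: residuals Seismometer 1 120.6, Seismometer 2 40.0, Seismometer 3 90.2 → max 120.6 km
Point B: residuals Seismometer 1 130.5, Seismometer 2 48.6, Seismometer 3 120.6 → max 130.5 km
Point C: residuals Seismometer 1 89.6, Seismometer 2 100.4, Seismometer 3 36.3 → max 100.4 km
Point D: residuals Seismometer 1 0.0, Seismometer 2 0.0, Seismometer 3 0.0 → max 0.0 km
Only Point D has all residuals ≈ 0.

Point D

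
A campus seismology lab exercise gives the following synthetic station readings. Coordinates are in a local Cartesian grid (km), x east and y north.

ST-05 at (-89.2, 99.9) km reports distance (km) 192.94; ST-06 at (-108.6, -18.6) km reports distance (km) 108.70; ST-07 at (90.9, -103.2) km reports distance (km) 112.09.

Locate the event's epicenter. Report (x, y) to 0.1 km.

Circle about each station: (x + 89.2)² + (y − 99.9)² = 192.94²; (x + 108.6)² + (y + 18.6)² = 108.70²; (x − 90.9)² + (y + 103.2)² = 112.09².
Subtracting pairs of circle equations eliminates x²+y² and gives linear equations (the radical axes):
-38.8 x − 237.0 y = 19613.42
360.2 x − 406.2 y = 25638.08
Solving the 2×2 system: x ≈ -18.7, y ≈ -79.7 km.

-18.7 km east, -79.7 km north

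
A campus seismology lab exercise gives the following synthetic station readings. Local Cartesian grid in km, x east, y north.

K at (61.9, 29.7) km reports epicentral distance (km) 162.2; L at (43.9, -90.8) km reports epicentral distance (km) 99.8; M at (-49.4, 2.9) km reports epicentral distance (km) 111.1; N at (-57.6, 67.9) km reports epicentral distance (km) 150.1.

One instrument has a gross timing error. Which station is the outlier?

M

Solve using three stations at a time. Using K, L, N (subtract circle equations pairwise → linear system) gives (x, y) ≈ (-55.5, -82.2).
Distances from that point to each station vs reported:
  K: calculated 162.2 vs reported 162.2 → residual 0.0 km
  L: calculated 99.8 vs reported 99.8 → residual 0.0 km
  M: calculated 85.3 vs reported 111.1 → residual 25.8 km
  N: calculated 150.1 vs reported 150.1 → residual 0.0 km
K, L, N are mutually consistent (residuals ≈ 0); M is off by 25.8 km.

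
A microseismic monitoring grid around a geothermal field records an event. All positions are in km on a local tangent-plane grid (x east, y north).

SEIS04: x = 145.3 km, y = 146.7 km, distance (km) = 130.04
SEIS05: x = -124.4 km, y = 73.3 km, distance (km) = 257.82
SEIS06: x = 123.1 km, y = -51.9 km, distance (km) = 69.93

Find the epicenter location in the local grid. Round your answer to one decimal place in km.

(127.4, 17.9)

Circle about each station: (x − 145.3)² + (y − 146.7)² = 130.04²; (x + 124.4)² + (y − 73.3)² = 257.82²; (x − 123.1)² + (y + 51.9)² = 69.93².
Subtracting pairs of circle equations eliminates x²+y² and gives linear equations (the radical axes):
-539.4 x − 146.8 y = -71345.48
-44.4 x − 397.2 y = -12765.56
Solving the 2×2 system: x ≈ 127.4, y ≈ 17.9 km.
Check against SEIS04 (with the unrounded x, y): √((x − 145.3)²+(y − 146.7)²) = 130.04 ≈ 130.04 km. ✓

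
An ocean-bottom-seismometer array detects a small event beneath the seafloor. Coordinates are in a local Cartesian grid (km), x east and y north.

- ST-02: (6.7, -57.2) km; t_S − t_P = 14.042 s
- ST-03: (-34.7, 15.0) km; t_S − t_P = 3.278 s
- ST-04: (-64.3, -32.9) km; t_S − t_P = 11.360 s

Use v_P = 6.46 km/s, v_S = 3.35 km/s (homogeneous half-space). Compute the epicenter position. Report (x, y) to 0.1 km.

-24.5 km east, 35.4 km north

Distance from S−P lag: d = Δt · v_P v_S / (v_P − v_S) = Δt · (6.46·3.35)/(6.46−3.35) ≈ 6.9585·Δt.
So d_ST-02 = 97.71, d_ST-03 = 22.81, d_ST-04 = 79.05 km.
Circle about each station: (x − 6.7)² + (y + 57.2)² = 97.71²; (x + 34.7)² + (y − 15.0)² = 22.81²; (x + 64.3)² + (y + 32.9)² = 79.05².
Subtracting pairs of circle equations eliminates x²+y² and gives linear equations (the radical axes):
-82.8 x + 144.4 y = 7139.31
-142.0 x + 48.6 y = 5198.51
Solving the 2×2 system: x ≈ -24.5, y ≈ 35.4 km.
Check against ST-02 (with the unrounded x, y): √((x − 6.7)²+(y + 57.2)²) = 97.71 ≈ 97.71 km. ✓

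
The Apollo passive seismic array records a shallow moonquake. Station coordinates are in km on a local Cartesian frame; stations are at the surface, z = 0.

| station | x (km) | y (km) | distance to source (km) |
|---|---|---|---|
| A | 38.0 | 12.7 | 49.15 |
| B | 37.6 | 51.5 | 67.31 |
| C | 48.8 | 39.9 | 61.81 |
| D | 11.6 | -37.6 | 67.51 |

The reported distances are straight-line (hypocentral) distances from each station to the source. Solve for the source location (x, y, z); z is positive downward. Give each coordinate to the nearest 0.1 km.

Each station gives a sphere (x−x_i)² + (y−y_i)² + z² = d_i² (stations at z=0).
Subtracting the A sphere from B and C: z² cancels, leaving linear equations in x and y:
-0.8 x + 77.6 y = 345.81
21.6 x + 54.4 y = 963.41
Solving: x ≈ 32.534, y ≈ 4.792 km (keep extra digits for the depth step; rounded: 32.5, 4.8).
Then from the A sphere: z² = 49.15² − (x − 38.0)² − (y − 12.7)² with x = 32.534, y = 4.792, so z ≈ 48.201 ≈ 48.2 km.

x ≈ 32.5 km, y ≈ 4.8 km, depth ≈ 48.2 km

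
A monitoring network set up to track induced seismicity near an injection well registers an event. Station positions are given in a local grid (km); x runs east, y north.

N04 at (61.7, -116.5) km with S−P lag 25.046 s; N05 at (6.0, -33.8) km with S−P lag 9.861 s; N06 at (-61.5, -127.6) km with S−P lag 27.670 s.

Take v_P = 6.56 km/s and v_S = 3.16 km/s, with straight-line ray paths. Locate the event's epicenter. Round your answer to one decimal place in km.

7.6 km east, 26.3 km north

Distance from S−P lag: d = Δt · v_P v_S / (v_P − v_S) = Δt · (6.56·3.16)/(6.56−3.16) ≈ 6.0969·Δt.
So d_N04 = 152.70, d_N05 = 60.12, d_N06 = 168.70 km.
Circle about each station: (x − 61.7)² + (y + 116.5)² = 152.70²; (x − 6.0)² + (y + 33.8)² = 60.12²; (x + 61.5)² + (y + 127.6)² = 168.70².
Subtracting the N04 equation from the N05 and N06 equations removes the quadratic terms:
-111.4 x + 165.4 y = 3502.18
-246.4 x − 22.2 y = -2457.53
Solving the 2×2 system: x ≈ 7.6, y ≈ 26.3 km.
Check against N04 (with the unrounded x, y): √((x − 61.7)²+(y + 116.5)²) = 152.70 ≈ 152.70 km. ✓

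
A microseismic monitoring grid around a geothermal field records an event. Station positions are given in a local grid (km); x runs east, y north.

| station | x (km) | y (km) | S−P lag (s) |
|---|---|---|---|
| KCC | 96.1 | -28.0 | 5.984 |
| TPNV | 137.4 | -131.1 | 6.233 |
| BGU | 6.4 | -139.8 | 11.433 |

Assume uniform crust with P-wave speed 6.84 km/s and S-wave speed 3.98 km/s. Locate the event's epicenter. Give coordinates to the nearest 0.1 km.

Distance from S−P lag: d = Δt · v_P v_S / (v_P − v_S) = Δt · (6.84·3.98)/(6.84−3.98) ≈ 9.5186·Δt.
So d_KCC = 56.96, d_TPNV = 59.33, d_BGU = 108.83 km.
Circle about each station: (x − 96.1)² + (y + 28.0)² = 56.96²; (x − 137.4)² + (y + 131.1)² = 59.33²; (x − 6.4)² + (y + 139.8)² = 108.83².
Subtracting the KCC equation from the TPNV and BGU equations removes the quadratic terms:
82.6 x − 206.2 y = 25771.15
-179.4 x − 223.6 y = 966.26
Solving the 2×2 system: x ≈ 100.3, y ≈ -84.8 km.
Check against KCC (with the unrounded x, y): √((x − 96.1)²+(y + 28.0)²) = 56.96 ≈ 56.96 km. ✓

100.3 km east, -84.8 km north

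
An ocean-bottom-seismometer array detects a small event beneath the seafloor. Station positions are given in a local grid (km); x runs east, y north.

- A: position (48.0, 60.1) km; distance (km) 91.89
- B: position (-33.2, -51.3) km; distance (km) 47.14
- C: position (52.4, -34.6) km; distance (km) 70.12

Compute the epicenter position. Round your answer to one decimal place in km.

Circle about each station: (x − 48.0)² + (y − 60.1)² = 91.89²; (x + 33.2)² + (y + 51.3)² = 47.14²; (x − 52.4)² + (y + 34.6)² = 70.12².
Subtracting pairs of circle equations eliminates x²+y² and gives linear equations (the radical axes):
-162.4 x − 222.8 y = 4039.51
8.8 x − 189.4 y = 1553.87
Solving the 2×2 system: x ≈ -12.8, y ≈ -8.8 km.

x ≈ -12.8 km, y ≈ -8.8 km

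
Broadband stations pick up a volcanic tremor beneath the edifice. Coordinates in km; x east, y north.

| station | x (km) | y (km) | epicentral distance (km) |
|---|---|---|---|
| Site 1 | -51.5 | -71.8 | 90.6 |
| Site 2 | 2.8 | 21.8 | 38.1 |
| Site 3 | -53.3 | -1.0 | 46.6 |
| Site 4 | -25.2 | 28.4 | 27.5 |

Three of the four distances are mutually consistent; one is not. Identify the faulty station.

Site 2

Solve using three stations at a time. Using Site 1, Site 3, Site 4 (subtract circle equations pairwise → linear system) gives (x, y) ≈ (-7.4, 7.4).
Distances from that point to each station vs reported:
  Site 1: calculated 90.6 vs reported 90.6 → residual 0.0 km
  Site 2: calculated 17.7 vs reported 38.1 → residual 20.4 km
  Site 3: calculated 46.6 vs reported 46.6 → residual 0.0 km
  Site 4: calculated 27.5 vs reported 27.5 → residual 0.0 km
Site 1, Site 3, Site 4 are mutually consistent (residuals ≈ 0); Site 2 is off by 20.4 km.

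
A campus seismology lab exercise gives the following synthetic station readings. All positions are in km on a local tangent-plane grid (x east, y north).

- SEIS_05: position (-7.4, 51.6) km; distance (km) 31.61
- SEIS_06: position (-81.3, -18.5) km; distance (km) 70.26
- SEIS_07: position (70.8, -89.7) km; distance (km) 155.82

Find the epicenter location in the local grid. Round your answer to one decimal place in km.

(-29.8, 29.3)

Circle about each station: (x + 7.4)² + (y − 51.6)² = 31.61²; (x + 81.3)² + (y + 18.5)² = 70.26²; (x − 70.8)² + (y + 89.7)² = 155.82².
Subtracting the SEIS_05 equation from the SEIS_06 and SEIS_07 equations removes the quadratic terms:
-147.8 x − 140.2 y = 297.34
156.4 x − 282.6 y = -12939.27
Solving the 2×2 system: x ≈ -29.8, y ≈ 29.3 km.
Check against SEIS_05 (with the unrounded x, y): √((x + 7.4)²+(y − 51.6)²) = 31.61 ≈ 31.61 km. ✓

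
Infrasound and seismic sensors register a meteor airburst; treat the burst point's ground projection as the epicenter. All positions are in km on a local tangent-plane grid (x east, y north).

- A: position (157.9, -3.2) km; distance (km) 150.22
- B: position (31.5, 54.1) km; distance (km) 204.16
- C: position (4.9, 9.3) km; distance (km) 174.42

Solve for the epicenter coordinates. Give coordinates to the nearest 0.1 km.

Circle about each station: (x − 157.9)² + (y + 3.2)² = 150.22²; (x − 31.5)² + (y − 54.1)² = 204.16²; (x − 4.9)² + (y − 9.3)² = 174.42².
Subtracting the A equation from the B and C equations removes the quadratic terms:
-252.8 x + 114.6 y = -40138.85
-306.0 x + 25.0 y = -32688.44
Solving the 2×2 system: x ≈ 95.4, y ≈ -139.8 km.

x ≈ 95.4 km, y ≈ -139.8 km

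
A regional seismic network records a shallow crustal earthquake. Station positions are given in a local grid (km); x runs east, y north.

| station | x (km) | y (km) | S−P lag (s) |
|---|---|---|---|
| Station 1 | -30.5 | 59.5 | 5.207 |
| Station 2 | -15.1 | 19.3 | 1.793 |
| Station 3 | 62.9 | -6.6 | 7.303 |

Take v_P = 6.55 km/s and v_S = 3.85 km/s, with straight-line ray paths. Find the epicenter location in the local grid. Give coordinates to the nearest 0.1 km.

1.3 km east, 22.7 km north

Distance from S−P lag: d = Δt · v_P v_S / (v_P − v_S) = Δt · (6.55·3.85)/(6.55−3.85) ≈ 9.3398·Δt.
So d_Station 1 = 48.63, d_Station 2 = 16.75, d_Station 3 = 68.21 km.
Circle about each station: (x + 30.5)² + (y − 59.5)² = 48.63²; (x + 15.1)² + (y − 19.3)² = 16.75²; (x − 62.9)² + (y + 6.6)² = 68.21².
Subtracting the Station 1 equation from the Station 2 and Station 3 equations removes the quadratic terms:
30.8 x − 80.4 y = -1785.69
186.8 x − 132.2 y = -2758.26
Solving the 2×2 system: x ≈ 1.3, y ≈ 22.7 km.
Check against Station 1 (with the unrounded x, y): √((x + 30.5)²+(y − 59.5)²) = 48.63 ≈ 48.63 km. ✓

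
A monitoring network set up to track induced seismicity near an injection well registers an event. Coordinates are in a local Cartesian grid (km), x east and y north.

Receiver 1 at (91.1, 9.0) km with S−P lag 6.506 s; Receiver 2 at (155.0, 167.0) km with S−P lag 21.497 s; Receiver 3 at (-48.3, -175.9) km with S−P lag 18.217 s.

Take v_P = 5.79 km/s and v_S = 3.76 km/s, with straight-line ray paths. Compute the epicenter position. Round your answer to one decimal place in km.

Distance from S−P lag: d = Δt · v_P v_S / (v_P − v_S) = Δt · (5.79·3.76)/(5.79−3.76) ≈ 10.7243·Δt.
So d_Receiver 1 = 69.77, d_Receiver 2 = 230.54, d_Receiver 3 = 195.37 km.
Circle about each station: (x − 91.1)² + (y − 9.0)² = 69.77²; (x − 155.0)² + (y − 167.0)² = 230.54²; (x + 48.3)² + (y + 175.9)² = 195.37².
Subtracting pairs of circle equations eliminates x²+y² and gives linear equations (the radical axes):
127.8 x + 316.0 y = -4747.05
-278.8 x − 369.8 y = -8408.09
Solving the 2×2 system: x ≈ 108.0, y ≈ -58.7 km.

108.0 km east, -58.7 km north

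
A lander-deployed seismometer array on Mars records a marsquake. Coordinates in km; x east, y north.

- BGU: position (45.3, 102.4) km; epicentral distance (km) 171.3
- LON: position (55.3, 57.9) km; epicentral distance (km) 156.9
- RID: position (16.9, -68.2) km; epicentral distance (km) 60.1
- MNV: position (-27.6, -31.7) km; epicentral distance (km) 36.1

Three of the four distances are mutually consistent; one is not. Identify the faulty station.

Solve using three stations at a time. Using LON, RID, MNV (subtract circle equations pairwise → linear system) gives (x, y) ≈ (-43.1, -64.3).
Distances from that point to each station vs reported:
  BGU: calculated 188.7 vs reported 171.3 → residual 17.4 km
  LON: calculated 156.9 vs reported 156.9 → residual 0.0 km
  RID: calculated 60.1 vs reported 60.1 → residual 0.0 km
  MNV: calculated 36.1 vs reported 36.1 → residual 0.0 km
LON, RID, MNV are mutually consistent (residuals ≈ 0); BGU is off by 17.4 km.

BGU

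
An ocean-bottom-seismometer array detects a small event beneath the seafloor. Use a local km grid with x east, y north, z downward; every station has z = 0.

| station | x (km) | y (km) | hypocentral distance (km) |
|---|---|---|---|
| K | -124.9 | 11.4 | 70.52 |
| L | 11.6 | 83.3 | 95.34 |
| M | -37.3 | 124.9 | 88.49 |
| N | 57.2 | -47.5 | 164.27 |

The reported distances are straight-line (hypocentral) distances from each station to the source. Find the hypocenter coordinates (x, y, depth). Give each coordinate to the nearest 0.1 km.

Each station gives a sphere (x−x_i)² + (y−y_i)² + z² = d_i² (stations at z=0).
Subtracting the K sphere from L and M: z² cancels, leaving linear equations in x and y:
273.0 x + 143.8 y = -12773.17
175.2 x + 227.0 y = -1596.08
Solving: x ≈ -72.599, y ≈ 49.001 km (keep extra digits for the depth step; rounded: -72.6, 49.0).
Then from the K sphere: z² = 70.52² − (x + 124.9)² − (y − 11.4)² with x = -72.599, y = 49.001, so z ≈ 28.703 ≈ 28.7 km.
Check against N (with the unrounded solution): distance 164.27 ≈ 164.27 km. ✓

(-72.6, 49.0, 28.7)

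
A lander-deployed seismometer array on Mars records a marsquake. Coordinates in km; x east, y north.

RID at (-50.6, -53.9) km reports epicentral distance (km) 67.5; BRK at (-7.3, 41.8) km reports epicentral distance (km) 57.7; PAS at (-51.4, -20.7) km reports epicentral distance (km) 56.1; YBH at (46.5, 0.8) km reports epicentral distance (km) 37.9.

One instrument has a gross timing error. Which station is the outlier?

Solve using three stations at a time. Using RID, BRK, PAS (subtract circle equations pairwise → linear system) gives (x, y) ≈ (4.4, -14.7).
Distances from that point to each station vs reported:
  RID: calculated 67.5 vs reported 67.5 → residual 0.0 km
  BRK: calculated 57.7 vs reported 57.7 → residual 0.0 km
  PAS: calculated 56.1 vs reported 56.1 → residual 0.0 km
  YBH: calculated 44.8 vs reported 37.9 → residual 6.9 km
RID, BRK, PAS are mutually consistent (residuals ≈ 0); YBH is off by 6.9 km.

YBH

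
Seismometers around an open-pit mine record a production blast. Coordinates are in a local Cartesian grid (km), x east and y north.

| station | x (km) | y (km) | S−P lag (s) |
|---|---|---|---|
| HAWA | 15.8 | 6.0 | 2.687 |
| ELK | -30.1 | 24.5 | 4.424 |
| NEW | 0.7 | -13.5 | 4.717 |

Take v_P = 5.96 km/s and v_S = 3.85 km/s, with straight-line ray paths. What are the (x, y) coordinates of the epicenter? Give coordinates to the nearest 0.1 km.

Distance from S−P lag: d = Δt · v_P v_S / (v_P − v_S) = Δt · (5.96·3.85)/(5.96−3.85) ≈ 10.8749·Δt.
So d_HAWA = 29.22, d_ELK = 48.11, d_NEW = 51.30 km.
Circle about each station: (x − 15.8)² + (y − 6.0)² = 29.22²; (x + 30.1)² + (y − 24.5)² = 48.11²; (x − 0.7)² + (y + 13.5)² = 51.30².
Subtracting the HAWA equation from the ELK and NEW equations removes the quadratic terms:
-91.8 x + 37.0 y = -240.14
-30.2 x − 39.0 y = -1880.78
Solving the 2×2 system: x ≈ 16.8, y ≈ 35.2 km.
Check against HAWA (with the unrounded x, y): √((x − 15.8)²+(y − 6.0)²) = 29.23 ≈ 29.22 km. ✓

16.8 km east, 35.2 km north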